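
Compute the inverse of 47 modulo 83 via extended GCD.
Extended GCD: 47(-30) + 83(17) = 1. So 47^(-1) ≡ -30 ≡ 53 (mod 83). Verify: 47 × 53 = 2491 ≡ 1 (mod 83)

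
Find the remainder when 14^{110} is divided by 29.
By Fermat: 14^{28} ≡ 1 (mod 29). 110 = 3×28 + 26. So 14^{110} ≡ 14^{26} ≡ 4 (mod 29)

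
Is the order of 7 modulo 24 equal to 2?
Powers of 7 mod 24: 7^1≡7, 7^2≡1. First k with 7^k≡1 is k=2. Yes, ord_24(7) = 2.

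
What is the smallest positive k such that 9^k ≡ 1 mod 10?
Powers of 9 mod 10: 9^1≡9, 9^2≡1. Order = 2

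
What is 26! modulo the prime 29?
(28)! = (26)! × (27) × (28) ≡ -1 (mod 29). So (26)! ≡ -1 × [(28)(27)]^(-1) ≡ 14 (mod 29)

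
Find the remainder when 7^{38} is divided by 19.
By Fermat: 7^{18} ≡ 1 mod 19. 38 = 2×18 + 2. So 7^{38} ≡ 7^{2} ≡ 11 mod 19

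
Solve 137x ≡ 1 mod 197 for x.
Since 197 is prime, by Fermat 137^(-1) ≡ 137^{195} ≡ 174 mod 197. Verify: 137 × 174 = 23838 ≡ 1 mod 197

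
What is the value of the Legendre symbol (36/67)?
(36/67) = 36^{33} mod 67 = 1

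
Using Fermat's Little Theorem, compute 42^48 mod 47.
By Fermat: 42^{46} ≡ 1 mod 47. So 42^{48} = 42^{46} · 42^{2} ≡ 42^{2} ≡ 25 mod 47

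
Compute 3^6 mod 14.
By repeated squaring (mod 14): 3^{1}≡3, 3^{2}≡9, 3^{4}≡11. Then 3^{6} = 3^{4+2} ≡ 11 × 9 ≡ 1 (mod 14)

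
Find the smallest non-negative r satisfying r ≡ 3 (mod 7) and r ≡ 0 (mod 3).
M = 7 × 3 = 21. M₁ = 3, y₁ ≡ 5 (mod 7). M₂ = 7, y₂ ≡ 1 (mod 3). r = 3×3×5 + 0×7×1 ≡ 3 (mod 21)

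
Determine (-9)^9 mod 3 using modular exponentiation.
By repeated squaring mod 3: (-9)^{1}≡0, (-9)^{2}≡0, (-9)^{4}≡0, (-9)^{8}≡0. Then (-9)^{9} = (-9)^{8+1} ≡ 0 × 0 ≡ 0 mod 3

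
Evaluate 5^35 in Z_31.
Using Fermat: 5^{30} ≡ 1 (mod 31). 35 ≡ 5 (mod 30). So 5^{35} ≡ 5^{5} ≡ 25 (mod 31)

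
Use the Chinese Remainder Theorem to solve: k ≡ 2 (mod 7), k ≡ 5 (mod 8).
M = 7 × 8 = 56. M₁ = 8, y₁ ≡ 1 (mod 7). M₂ = 7, y₂ ≡ 7 (mod 8). k = 2×8×1 + 5×7×7 ≡ 37 (mod 56)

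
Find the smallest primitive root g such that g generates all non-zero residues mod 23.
g = 5. For each prime q|22: 5^{11}≡22, 5^{2}≡2, none ≡ 1, so ord_23(5) = 22 and 5 is a primitive root.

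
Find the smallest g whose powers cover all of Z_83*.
g = 2. Powers: [2, 4, 8, 16, 32, 64, 45, 7, 14, ...] generates all 82 non-zero residues.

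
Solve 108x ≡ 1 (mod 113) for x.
Since 113 is prime, by Fermat 108^(-1) ≡ 108^{111} ≡ 45 (mod 113). Verify: 108 × 45 = 4860 ≡ 1 (mod 113)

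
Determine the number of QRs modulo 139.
The squaring map on Z_139* is 2-to-1, so there are (138)/2 = 69 QRs.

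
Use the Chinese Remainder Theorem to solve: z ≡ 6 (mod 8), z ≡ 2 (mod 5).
M = 8 × 5 = 40. M₁ = 5, y₁ ≡ 5 (mod 8). M₂ = 8, y₂ ≡ 2 (mod 5). z = 6×5×5 + 2×8×2 ≡ 22 (mod 40)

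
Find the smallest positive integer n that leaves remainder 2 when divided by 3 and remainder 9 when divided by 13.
M = 3 × 13 = 39. M₁ = 13, y₁ ≡ 1 mod 3. M₂ = 3, y₂ ≡ 9 mod 13. n = 2×13×1 + 9×3×9 ≡ 35 mod 39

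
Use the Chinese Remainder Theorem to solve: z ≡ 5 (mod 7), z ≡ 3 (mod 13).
M = 7 × 13 = 91. M₁ = 13, y₁ ≡ 6 (mod 7). M₂ = 7, y₂ ≡ 2 (mod 13). z = 5×13×6 + 3×7×2 ≡ 68 (mod 91)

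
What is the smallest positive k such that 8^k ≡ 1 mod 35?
Powers of 8 mod 35: 8^1≡8, 8^2≡29, 8^3≡22, 8^4≡1. ord_35(8) = 4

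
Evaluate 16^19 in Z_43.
By repeated squaring mod 43: 16^{1}≡16, 16^{2}≡41, 16^{4}≡4, 16^{8}≡16, 16^{16}≡41. Then 16^{19} = 16^{16+2+1} ≡ 41 × 41 × 16 ≡ 21 mod 43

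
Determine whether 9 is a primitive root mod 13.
9^{3} ≡ 1 (mod 13) and 3 < 12, so ord_13(9) = 3 ≠ 12 and 9 is not a primitive root.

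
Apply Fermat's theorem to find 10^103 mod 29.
By Fermat: 10^{28} ≡ 1 mod 29. 103 = 3×28 + 19. So 10^{103} ≡ 10^{19} ≡ 21 mod 29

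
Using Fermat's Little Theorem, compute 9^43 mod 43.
By Fermat: 9^{42} ≡ 1 mod 43. So 9^{43} = 9^{42} · 9^{1} ≡ 9^{1} ≡ 9 mod 43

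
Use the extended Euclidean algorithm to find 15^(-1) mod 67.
Extended GCD: 15(9) + 67(-2) = 1. So 15^(-1) ≡ 9 mod 67. Verify: 15 × 9 = 135 ≡ 1 mod 67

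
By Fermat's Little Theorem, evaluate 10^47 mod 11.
By Fermat: 10^{10} ≡ 1 mod 11. 47 = 4×10 + 7. So 10^{47} ≡ 10^{7} ≡ 10 mod 11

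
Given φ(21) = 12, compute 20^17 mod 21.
By Euler: 20^{12} ≡ 1 mod 21 since gcd(20, 21) = 1. 17 = 1×12 + 5. So 20^{17} ≡ 20^{5} ≡ 20 mod 21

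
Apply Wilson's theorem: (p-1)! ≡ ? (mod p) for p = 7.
By Wilson's theorem, (6)! ≡ -1 ≡ 6 (mod 7)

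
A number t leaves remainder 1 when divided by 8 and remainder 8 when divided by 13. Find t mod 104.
M = 8 × 13 = 104. M₁ = 13, y₁ ≡ 5 mod 8. M₂ = 8, y₂ ≡ 5 mod 13. t = 1×13×5 + 8×8×5 ≡ 73 mod 104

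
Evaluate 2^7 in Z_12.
By repeated squaring mod 12: 2^{1}≡2, 2^{2}≡4, 2^{4}≡4. Then 2^{7} = 2^{4+2+1} ≡ 4 × 4 × 2 ≡ 8 mod 12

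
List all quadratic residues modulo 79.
Quadratic residues modulo 79: {1, 2, 4, 5, 8, 9, 10, 11, 13, 16, 18, 19, 20, 21, 22, 23, 25, 26, 31, 32, 36, 38, 40, 42, 44, 45, 46, 49, 50, 51, 52, 55, 62, 64, 65, 67, 72, 73, 76}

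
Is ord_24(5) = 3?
Powers of 5 mod 24: 5^1≡5, 5^2≡1. Already 5^2≡1, so the order is 2 < 3. No, the actual order is 2.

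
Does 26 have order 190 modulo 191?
26^{95} ≡ 1 mod 191 and 95 < 190, so ord_191(26) = 95 ≠ 190 and 26 is not a primitive root.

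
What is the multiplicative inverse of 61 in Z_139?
Since 139 is prime, by Fermat 61^(-1) ≡ 61^{137} ≡ 98 (mod 139). Verify: 61 × 98 = 5978 ≡ 1 (mod 139)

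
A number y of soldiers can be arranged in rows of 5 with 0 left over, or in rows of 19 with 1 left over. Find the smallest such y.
M = 5 × 19 = 95. M₁ = 19, y₁ ≡ 4 (mod 5). M₂ = 5, y₂ ≡ 4 (mod 19). y = 0×19×4 + 1×5×4 ≡ 20 (mod 95)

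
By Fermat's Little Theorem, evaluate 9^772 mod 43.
By Fermat: 9^{42} ≡ 1 (mod 43). 772 ≡ 16 (mod 42). So 9^{772} ≡ 9^{16} ≡ 13 (mod 43)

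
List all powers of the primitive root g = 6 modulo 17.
6^1, 6^2, ..., 6^{16} mod 17: [6, 2, 12, 4, 7, 8, 14, 16, 11, 15, 5, 13, 10, 9, 3, 1]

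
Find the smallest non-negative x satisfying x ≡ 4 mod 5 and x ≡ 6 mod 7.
M = 5 × 7 = 35. M₁ = 7, y₁ ≡ 3 mod 5. M₂ = 5, y₂ ≡ 3 mod 7. x = 4×7×3 + 6×5×3 ≡ 34 mod 35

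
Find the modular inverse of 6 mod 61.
Since 61 is prime, by Fermat 6^(-1) ≡ 6^{59} ≡ 51 mod 61. Verify: 6 × 51 = 306 ≡ 1 mod 61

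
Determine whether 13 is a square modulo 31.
By Euler's criterion: 13^{15} ≡ 30 mod 31. Since this equals -1 (≡ 30), 13 is not a QR.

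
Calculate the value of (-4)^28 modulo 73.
By repeated squaring mod 73: (-4)^{1}≡69, (-4)^{2}≡16, (-4)^{4}≡37, (-4)^{8}≡55, (-4)^{16}≡32. Then (-4)^{28} = (-4)^{16+8+4} ≡ 32 × 55 × 37 ≡ 4 mod 73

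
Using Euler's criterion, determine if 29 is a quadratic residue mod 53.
By Euler's criterion: 29^{26} ≡ 1 (mod 53). Since this equals 1, 29 is a QR.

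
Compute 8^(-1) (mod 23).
Since 23 is prime, by Fermat 8^(-1) ≡ 8^{21} ≡ 3 (mod 23). Verify: 8 × 3 = 24 ≡ 1 (mod 23)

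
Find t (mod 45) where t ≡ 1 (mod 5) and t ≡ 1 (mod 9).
M = 5 × 9 = 45. M₁ = 9, y₁ ≡ 4 (mod 5). M₂ = 5, y₂ ≡ 2 (mod 9). t = 1×9×4 + 1×5×2 ≡ 1 (mod 45)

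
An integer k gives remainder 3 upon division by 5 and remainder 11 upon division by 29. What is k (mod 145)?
M = 5 × 29 = 145. M₁ = 29, y₁ ≡ 4 (mod 5). M₂ = 5, y₂ ≡ 6 (mod 29). k = 3×29×4 + 11×5×6 ≡ 98 (mod 145)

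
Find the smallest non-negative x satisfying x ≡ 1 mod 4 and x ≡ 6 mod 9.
M = 4 × 9 = 36. M₁ = 9, y₁ ≡ 1 mod 4. M₂ = 4, y₂ ≡ 7 mod 9. x = 1×9×1 + 6×4×7 ≡ 33 mod 36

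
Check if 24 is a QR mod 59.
By Euler's criterion: 24^{29} ≡ 58 mod 59. Since this equals -1 (≡ 58), 24 is not a QR.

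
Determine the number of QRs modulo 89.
The squaring map on Z_89* is 2-to-1, so there are (88)/2 = 44 QRs.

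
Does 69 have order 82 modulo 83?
69^{41} ≡ 1 (mod 83) and 41 < 82, so ord_83(69) = 41 ≠ 82 and 69 is not a primitive root.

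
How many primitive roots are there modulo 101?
Number of primitive roots mod 101 = φ(p-1) = φ(100) = 40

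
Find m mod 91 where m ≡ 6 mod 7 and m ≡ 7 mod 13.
M = 7 × 13 = 91. M₁ = 13, y₁ ≡ 6 mod 7. M₂ = 7, y₂ ≡ 2 mod 13. m = 6×13×6 + 7×7×2 ≡ 20 mod 91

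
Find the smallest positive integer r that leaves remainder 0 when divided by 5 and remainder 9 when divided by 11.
M = 5 × 11 = 55. M₁ = 11, y₁ ≡ 1 mod 5. M₂ = 5, y₂ ≡ 9 mod 11. r = 0×11×1 + 9×5×9 ≡ 20 mod 55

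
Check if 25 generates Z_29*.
25^{7} ≡ 1 (mod 29) and 7 < 28, so ord_29(25) = 7 ≠ 28 and 25 is not a primitive root.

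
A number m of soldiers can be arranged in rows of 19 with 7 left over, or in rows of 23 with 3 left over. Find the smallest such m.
M = 19 × 23 = 437. M₁ = 23, y₁ ≡ 5 mod 19. M₂ = 19, y₂ ≡ 17 mod 23. m = 7×23×5 + 3×19×17 ≡ 26 mod 437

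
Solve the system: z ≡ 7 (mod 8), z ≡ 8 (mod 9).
M = 8 × 9 = 72. M₁ = 9, y₁ ≡ 1 (mod 8). M₂ = 8, y₂ ≡ 8 (mod 9). z = 7×9×1 + 8×8×8 ≡ 71 (mod 72)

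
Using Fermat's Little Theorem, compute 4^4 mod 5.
By Fermat's Little Theorem, 4^{4} ≡ 1 mod 5 since 5 is prime and gcd(4, 5) = 1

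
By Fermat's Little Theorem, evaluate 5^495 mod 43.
By Fermat: 5^{42} ≡ 1 mod 43. 495 ≡ 33 mod 42. So 5^{495} ≡ 5^{33} ≡ 2 mod 43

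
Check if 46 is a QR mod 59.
By Euler's criterion: 46^{29} ≡ 1 (mod 59). Since this equals 1, 46 is a QR.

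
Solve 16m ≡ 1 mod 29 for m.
Since 29 is prime, by Fermat 16^(-1) ≡ 16^{27} ≡ 20 mod 29. Verify: 16 × 20 = 320 ≡ 1 mod 29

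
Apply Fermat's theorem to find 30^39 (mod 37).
By Fermat: 30^{36} ≡ 1 (mod 37). So 30^{39} = 30^{36} · 30^{3} ≡ 30^{3} ≡ 27 (mod 37)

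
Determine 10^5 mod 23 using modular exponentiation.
By repeated squaring mod 23: 10^{1}≡10, 10^{2}≡8, 10^{4}≡18. Then 10^{5} = 10^{4+1} ≡ 18 × 10 ≡ 19 mod 23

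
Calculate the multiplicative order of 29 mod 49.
Powers of 29 mod 49: 29^1≡29, 29^2≡8, 29^3≡36, 29^4≡15, 29^5≡43, 29^6≡22, 29^7≡1. Order = 7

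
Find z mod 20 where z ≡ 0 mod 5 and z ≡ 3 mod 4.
M = 5 × 4 = 20. M₁ = 4, y₁ ≡ 4 mod 5. M₂ = 5, y₂ ≡ 1 mod 4. z = 0×4×4 + 3×5×1 ≡ 15 mod 20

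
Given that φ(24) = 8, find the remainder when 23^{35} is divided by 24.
By Euler: 23^{8} ≡ 1 (mod 24) since gcd(23, 24) = 1. 35 = 4×8 + 3. So 23^{35} ≡ 23^{3} ≡ 23 (mod 24)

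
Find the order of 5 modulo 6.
Powers of 5 mod 6: 5^1≡5, 5^2≡1. ord_6(5) = 2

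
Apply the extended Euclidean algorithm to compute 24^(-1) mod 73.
Extended GCD: 24(-3) + 73(1) = 1. So 24^(-1) ≡ -3 ≡ 70 mod 73. Verify: 24 × 70 = 1680 ≡ 1 mod 73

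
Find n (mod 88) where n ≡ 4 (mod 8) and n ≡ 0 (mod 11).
M = 8 × 11 = 88. M₁ = 11, y₁ ≡ 3 (mod 8). M₂ = 8, y₂ ≡ 7 (mod 11). n = 4×11×3 + 0×8×7 ≡ 44 (mod 88)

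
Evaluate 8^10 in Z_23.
By repeated squaring (mod 23): 8^{1}≡8, 8^{2}≡18, 8^{4}≡2, 8^{8}≡4. Then 8^{10} = 8^{8+2} ≡ 4 × 18 ≡ 3 (mod 23)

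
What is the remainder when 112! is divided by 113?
By Wilson's theorem, (112)! ≡ -1 ≡ 112 (mod 113)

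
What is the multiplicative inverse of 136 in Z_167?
Since 167 is prime, by Fermat 136^(-1) ≡ 136^{165} ≡ 70 mod 167. Verify: 136 × 70 = 9520 ≡ 1 mod 167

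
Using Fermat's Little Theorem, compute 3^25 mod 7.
By Fermat: 3^{6} ≡ 1 (mod 7). 25 = 4×6 + 1. So 3^{25} ≡ 3^{1} ≡ 3 (mod 7)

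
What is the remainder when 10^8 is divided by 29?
By repeated squaring (mod 29): 10^{1}≡10, 10^{2}≡13, 10^{4}≡24, 10^{8}≡25. So 10^{8} ≡ 25 (mod 29)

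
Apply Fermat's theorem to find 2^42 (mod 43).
By Fermat's Little Theorem, 2^{42} ≡ 1 (mod 43) since 43 is prime and gcd(2, 43) = 1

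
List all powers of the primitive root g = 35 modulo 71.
35^1, 35^2, ..., 35^{70} mod 71: [35, 18, 62, 40, 51, 10, 66, 38, 52, 45, 13, 29, 21, 25, 23, 24, 59, 6, 68, 37, 17, 27, 22, 60, 41, 15, 28, 57, 7, 32, 55, 8, 67, 2, 70, 36, 53, 9, 31, 20, 61, 5, 33, 19, 26, 58, 42, 50, 46, 48, 47, 12, 65, 3, 34, 54, 44, 49, 11, 30, 56, 43, 14, 64, 39, 16, 63, 4, 69, 1]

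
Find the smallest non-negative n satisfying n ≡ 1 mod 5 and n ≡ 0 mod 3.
M = 5 × 3 = 15. M₁ = 3, y₁ ≡ 2 mod 5. M₂ = 5, y₂ ≡ 2 mod 3. n = 1×3×2 + 0×5×2 ≡ 6 mod 15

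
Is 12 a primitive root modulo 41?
ord_41(12) divides 40. For each prime q|40: 12^{20}≡40, 12^{8}≡18, none ≡ 1. So 12 has order 40 and is a primitive root mod 41.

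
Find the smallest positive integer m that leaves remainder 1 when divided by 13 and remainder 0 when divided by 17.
M = 13 × 17 = 221. M₁ = 17, y₁ ≡ 10 mod 13. M₂ = 13, y₂ ≡ 4 mod 17. m = 1×17×10 + 0×13×4 ≡ 170 mod 221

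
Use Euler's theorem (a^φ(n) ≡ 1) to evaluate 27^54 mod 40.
By Euler: 27^{16} ≡ 1 (mod 40) since gcd(27, 40) = 1. 54 = 3×16 + 6. So 27^{54} ≡ 27^{6} ≡ 9 (mod 40)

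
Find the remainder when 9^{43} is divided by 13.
By Fermat: 9^{12} ≡ 1 mod 13. 43 = 3×12 + 7. So 9^{43} ≡ 9^{7} ≡ 9 mod 13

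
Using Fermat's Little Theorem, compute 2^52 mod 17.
By Fermat: 2^{16} ≡ 1 (mod 17). 52 = 3×16 + 4. So 2^{52} ≡ 2^{4} ≡ 16 (mod 17)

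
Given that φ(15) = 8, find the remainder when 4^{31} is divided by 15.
By Euler: 4^{8} ≡ 1 (mod 15) since gcd(4, 15) = 1. 31 = 3×8 + 7. So 4^{31} ≡ 4^{7} ≡ 4 (mod 15)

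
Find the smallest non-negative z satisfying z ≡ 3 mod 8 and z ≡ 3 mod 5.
M = 8 × 5 = 40. M₁ = 5, y₁ ≡ 5 mod 8. M₂ = 8, y₂ ≡ 2 mod 5. z = 3×5×5 + 3×8×2 ≡ 3 mod 40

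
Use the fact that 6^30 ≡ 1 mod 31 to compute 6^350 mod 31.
By Fermat: 6^{30} ≡ 1 mod 31. 350 ≡ 20 mod 30. So 6^{350} ≡ 6^{20} ≡ 5 mod 31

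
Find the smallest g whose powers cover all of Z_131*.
g = 2. Powers: [2, 4, 8, 16, 32, 64, 128, ...] generates all 130 non-zero residues.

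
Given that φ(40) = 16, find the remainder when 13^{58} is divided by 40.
By Euler: 13^{16} ≡ 1 mod 40 since gcd(13, 40) = 1. 58 = 3×16 + 10. So 13^{58} ≡ 13^{10} ≡ 9 mod 40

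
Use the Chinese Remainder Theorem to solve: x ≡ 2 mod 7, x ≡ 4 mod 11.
M = 7 × 11 = 77. M₁ = 11, y₁ ≡ 2 mod 7. M₂ = 7, y₂ ≡ 8 mod 11. x = 2×11×2 + 4×7×8 ≡ 37 mod 77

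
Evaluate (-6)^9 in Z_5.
Using Fermat: (-6)^{4} ≡ 1 (mod 5). 9 ≡ 1 (mod 4). So (-6)^{9} ≡ (-6)^{1} ≡ 4 (mod 5)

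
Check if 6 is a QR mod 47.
By Euler's criterion: 6^{23} ≡ 1 (mod 47). Since this equals 1, 6 is a QR.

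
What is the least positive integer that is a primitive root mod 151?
g = 6. Powers: [6, 36, 65, 88, 75, 148, 133, ...] generates all 150 non-zero residues.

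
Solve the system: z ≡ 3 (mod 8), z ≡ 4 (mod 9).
M = 8 × 9 = 72. M₁ = 9, y₁ ≡ 1 (mod 8). M₂ = 8, y₂ ≡ 8 (mod 9). z = 3×9×1 + 4×8×8 ≡ 67 (mod 72)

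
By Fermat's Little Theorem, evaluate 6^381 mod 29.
By Fermat: 6^{28} ≡ 1 (mod 29). 381 ≡ 17 (mod 28). So 6^{381} ≡ 6^{17} ≡ 13 (mod 29)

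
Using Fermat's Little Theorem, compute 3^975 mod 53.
By Fermat: 3^{52} ≡ 1 mod 53. 975 ≡ 39 mod 52. So 3^{975} ≡ 3^{39} ≡ 23 mod 53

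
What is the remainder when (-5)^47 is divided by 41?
Using Fermat: (-5)^{40} ≡ 1 (mod 41). 47 ≡ 7 (mod 40). So (-5)^{47} ≡ (-5)^{7} ≡ 21 (mod 41)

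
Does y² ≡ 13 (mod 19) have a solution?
By Euler's criterion: 13^{9} ≡ 18 (mod 19). Since this equals -1 (≡ 18), 13 is not a QR.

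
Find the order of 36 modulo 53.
Powers of 36 mod 53: 36^1≡36, 36^2≡24, 36^3≡16, 36^4≡46, 36^5≡13, 36^6≡44, 36^7≡47, 36^8≡49, 36^9≡15, 36^10≡10, 36^11≡42, 36^12≡28, 36^13≡1. Order = 13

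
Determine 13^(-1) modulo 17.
Since 17 is prime, by Fermat 13^(-1) ≡ 13^{15} ≡ 4 mod 17. Verify: 13 × 4 = 52 ≡ 1 mod 17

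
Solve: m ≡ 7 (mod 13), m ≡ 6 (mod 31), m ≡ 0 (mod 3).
M = 13 × 31 × 3 = 1209. M₁ = 93, y₁ ≡ 7 (mod 13). M₂ = 39, y₂ ≡ 4 (mod 31). M₃ = 403, y₃ ≡ 1 (mod 3). m = 7×93×7 + 6×39×4 + 0×403×1 ≡ 657 (mod 1209)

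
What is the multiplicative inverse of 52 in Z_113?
Since 113 is prime, by Fermat 52^(-1) ≡ 52^{111} ≡ 50 (mod 113). Verify: 52 × 50 = 2600 ≡ 1 (mod 113)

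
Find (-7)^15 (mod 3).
Using Fermat: (-7)^{2} ≡ 1 (mod 3). 15 ≡ 1 (mod 2). So (-7)^{15} ≡ (-7)^{1} ≡ 2 (mod 3)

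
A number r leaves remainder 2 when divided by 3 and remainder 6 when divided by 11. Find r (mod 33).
M = 3 × 11 = 33. M₁ = 11, y₁ ≡ 2 (mod 3). M₂ = 3, y₂ ≡ 4 (mod 11). r = 2×11×2 + 6×3×4 ≡ 17 (mod 33)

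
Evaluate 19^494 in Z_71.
Using Fermat: 19^{70} ≡ 1 mod 71. 494 ≡ 4 mod 70. So 19^{494} ≡ 19^{4} ≡ 36 mod 71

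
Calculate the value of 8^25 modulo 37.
By repeated squaring mod 37: 8^{1}≡8, 8^{2}≡27, 8^{4}≡26, 8^{8}≡10, 8^{16}≡26. Then 8^{25} = 8^{16+8+1} ≡ 26 × 10 × 8 ≡ 8 mod 37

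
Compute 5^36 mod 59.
By repeated squaring (mod 59): 5^{1}≡5, 5^{2}≡25, 5^{4}≡35, 5^{8}≡45, 5^{16}≡19, 5^{32}≡7. Then 5^{36} = 5^{32+4} ≡ 7 × 35 ≡ 9 (mod 59)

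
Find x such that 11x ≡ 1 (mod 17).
Since 17 is prime, by Fermat 11^(-1) ≡ 11^{15} ≡ 14 (mod 17). Verify: 11 × 14 = 154 ≡ 1 (mod 17)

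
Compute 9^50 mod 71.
By repeated squaring mod 71: 9^{1}≡9, 9^{2}≡10, 9^{4}≡29, 9^{8}≡60, 9^{16}≡50, 9^{32}≡15. Then 9^{50} = 9^{32+16+2} ≡ 15 × 50 × 10 ≡ 45 mod 71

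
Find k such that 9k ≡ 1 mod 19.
Since 19 is prime, by Fermat 9^(-1) ≡ 9^{17} ≡ 17 mod 19. Verify: 9 × 17 = 153 ≡ 1 mod 19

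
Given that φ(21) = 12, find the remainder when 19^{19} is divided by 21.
By Euler: 19^{12} ≡ 1 mod 21 since gcd(19, 21) = 1. 19 = 1×12 + 7. So 19^{19} ≡ 19^{7} ≡ 19 mod 21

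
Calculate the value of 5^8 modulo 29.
By repeated squaring mod 29: 5^{1}≡5, 5^{2}≡25, 5^{4}≡16, 5^{8}≡24. So 5^{8} ≡ 24 mod 29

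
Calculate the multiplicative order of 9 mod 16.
Powers of 9 mod 16: 9^1≡9, 9^2≡1. ord_16(9) = 2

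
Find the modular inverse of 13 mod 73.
Since 73 is prime, by Fermat 13^(-1) ≡ 13^{71} ≡ 45 mod 73. Verify: 13 × 45 = 585 ≡ 1 mod 73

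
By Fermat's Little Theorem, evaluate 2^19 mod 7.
By Fermat: 2^{6} ≡ 1 (mod 7). 19 = 3×6 + 1. So 2^{19} ≡ 2^{1} ≡ 2 (mod 7)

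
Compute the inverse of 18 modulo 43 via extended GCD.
Extended GCD: 18(12) + 43(-5) = 1. So 18^(-1) ≡ 12 (mod 43). Verify: 18 × 12 = 216 ≡ 1 (mod 43)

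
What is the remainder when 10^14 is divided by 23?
By repeated squaring mod 23: 10^{1}≡10, 10^{2}≡8, 10^{4}≡18, 10^{8}≡2. Then 10^{14} = 10^{8+4+2} ≡ 2 × 18 × 8 ≡ 12 mod 23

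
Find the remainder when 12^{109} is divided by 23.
By Fermat: 12^{22} ≡ 1 mod 23. 109 = 4×22 + 21. So 12^{109} ≡ 12^{21} ≡ 2 mod 23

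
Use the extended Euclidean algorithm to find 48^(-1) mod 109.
Extended GCD: 48(25) + 109(-11) = 1. So 48^(-1) ≡ 25 (mod 109). Verify: 48 × 25 = 1200 ≡ 1 (mod 109)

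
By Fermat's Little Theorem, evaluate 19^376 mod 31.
By Fermat: 19^{30} ≡ 1 mod 31. 376 ≡ 16 mod 30. So 19^{376} ≡ 19^{16} ≡ 19 mod 31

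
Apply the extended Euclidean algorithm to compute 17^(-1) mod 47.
Extended GCD: 17(-11) + 47(4) = 1. So 17^(-1) ≡ -11 ≡ 36 mod 47. Verify: 17 × 36 = 612 ≡ 1 mod 47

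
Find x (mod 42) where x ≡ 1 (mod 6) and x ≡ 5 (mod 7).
M = 6 × 7 = 42. M₁ = 7, y₁ ≡ 1 (mod 6). M₂ = 6, y₂ ≡ 6 (mod 7). x = 1×7×1 + 5×6×6 ≡ 19 (mod 42)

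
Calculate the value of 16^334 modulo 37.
Using Fermat: 16^{36} ≡ 1 mod 37. 334 ≡ 10 mod 36. So 16^{334} ≡ 16^{10} ≡ 16 mod 37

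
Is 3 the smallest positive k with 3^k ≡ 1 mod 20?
Powers of 3 mod 20: 3^1≡3, 3^2≡9, 3^3≡7, 3^4≡1. 3^3≡7≢1, so ord ≠ 3. No, the actual order is 4.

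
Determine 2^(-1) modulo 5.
Since 5 is prime, by Fermat 2^(-1) ≡ 2^{3} ≡ 3 (mod 5). Verify: 2 × 3 = 6 ≡ 1 (mod 5)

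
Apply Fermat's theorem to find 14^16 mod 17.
By Fermat's Little Theorem, 14^{16} ≡ 1 mod 17 since 17 is prime and gcd(14, 17) = 1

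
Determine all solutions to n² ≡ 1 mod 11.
The square roots of 1 mod 11 are 1 and 10. Verify: 1² = 1 ≡ 1 mod 11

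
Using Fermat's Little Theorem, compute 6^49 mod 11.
By Fermat: 6^{10} ≡ 1 mod 11. 49 = 4×10 + 9. So 6^{49} ≡ 6^{9} ≡ 2 mod 11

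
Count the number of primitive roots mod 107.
There are φ(107-1) = φ(106) = 52 primitive roots modulo 107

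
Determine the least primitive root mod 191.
g = 19. For each prime q|190: 19^{95}≡190, 19^{38}≡39, 19^{10}≡52, none ≡ 1, so ord_191(19) = 190 and 19 is a primitive root.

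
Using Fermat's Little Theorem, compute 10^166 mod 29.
By Fermat: 10^{28} ≡ 1 mod 29. 166 = 5×28 + 26. So 10^{166} ≡ 10^{26} ≡ 9 mod 29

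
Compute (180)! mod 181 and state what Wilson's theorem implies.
(180)! mod 181 = 180. Since this equals -1 mod 181, Wilson confirms 181 is prime.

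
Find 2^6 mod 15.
By repeated squaring mod 15: 2^{1}≡2, 2^{2}≡4, 2^{4}≡1. Then 2^{6} = 2^{4+2} ≡ 1 × 4 ≡ 4 mod 15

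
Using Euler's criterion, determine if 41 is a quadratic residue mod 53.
By Euler's criterion: 41^{26} ≡ 52 mod 53. Since this equals -1 (≡ 52), 41 is not a QR.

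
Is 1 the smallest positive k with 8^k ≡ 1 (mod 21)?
Powers of 8 mod 21: 8^1≡8, 8^2≡1. 8^1≡8≢1, so ord ≠ 1. No, the actual order is 2.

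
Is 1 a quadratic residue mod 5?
By Euler's criterion: 1^{2} ≡ 1 mod 5. Since this equals 1, 1 is a QR.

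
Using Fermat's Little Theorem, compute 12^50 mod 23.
By Fermat: 12^{22} ≡ 1 mod 23. 50 = 2×22 + 6. So 12^{50} ≡ 12^{6} ≡ 9 mod 23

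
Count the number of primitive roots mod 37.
A prime p has φ(p-1) primitive roots; here φ(36) = 12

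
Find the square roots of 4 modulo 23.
The square roots of 4 mod 23 are 2 and 21. Verify: 2² = 4 ≡ 4 (mod 23)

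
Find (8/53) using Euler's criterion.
(8/53) = 8^{26} mod 53 = -1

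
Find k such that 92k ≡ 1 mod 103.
Since 103 is prime, by Fermat 92^(-1) ≡ 92^{101} ≡ 28 mod 103. Verify: 92 × 28 = 2576 ≡ 1 mod 103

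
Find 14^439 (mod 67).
Using Fermat: 14^{66} ≡ 1 (mod 67). 439 ≡ 43 (mod 66). So 14^{439} ≡ 14^{43} ≡ 24 (mod 67)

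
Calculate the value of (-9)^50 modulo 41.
Using Fermat: (-9)^{40} ≡ 1 (mod 41). 50 ≡ 10 (mod 40). So (-9)^{50} ≡ (-9)^{10} ≡ 40 (mod 41)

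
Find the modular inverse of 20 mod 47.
Since 47 is prime, by Fermat 20^(-1) ≡ 20^{45} ≡ 40 mod 47. Verify: 20 × 40 = 800 ≡ 1 mod 47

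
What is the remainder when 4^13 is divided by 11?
Using Fermat: 4^{10} ≡ 1 (mod 11). 13 ≡ 3 (mod 10). So 4^{13} ≡ 4^{3} ≡ 9 (mod 11)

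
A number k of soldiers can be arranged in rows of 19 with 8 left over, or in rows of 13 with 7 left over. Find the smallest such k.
M = 19 × 13 = 247. M₁ = 13, y₁ ≡ 3 mod 19. M₂ = 19, y₂ ≡ 11 mod 13. k = 8×13×3 + 7×19×11 ≡ 46 mod 247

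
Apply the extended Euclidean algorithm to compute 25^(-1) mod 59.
Extended GCD: 25(26) + 59(-11) = 1. So 25^(-1) ≡ 26 mod 59. Verify: 25 × 26 = 650 ≡ 1 mod 59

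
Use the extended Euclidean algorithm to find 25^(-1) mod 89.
Extended GCD: 25(-32) + 89(9) = 1. So 25^(-1) ≡ -32 ≡ 57 (mod 89). Verify: 25 × 57 = 1425 ≡ 1 (mod 89)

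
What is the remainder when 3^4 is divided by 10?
3^{4} = 81 ≡ 1 (mod 10)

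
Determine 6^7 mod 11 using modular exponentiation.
By repeated squaring (mod 11): 6^{1}≡6, 6^{2}≡3, 6^{4}≡9. Then 6^{7} = 6^{4+2+1} ≡ 9 × 3 × 6 ≡ 8 (mod 11)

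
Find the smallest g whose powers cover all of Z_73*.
g = 5. Powers: [5, 25, 52, 41, 59, 3, 15, 2, 10, 50, ...] generates all 72 non-zero residues.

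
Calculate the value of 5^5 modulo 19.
By repeated squaring mod 19: 5^{1}≡5, 5^{2}≡6, 5^{4}≡17. Then 5^{5} = 5^{4+1} ≡ 17 × 5 ≡ 9 mod 19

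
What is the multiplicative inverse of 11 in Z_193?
Since 193 is prime, by Fermat 11^(-1) ≡ 11^{191} ≡ 158 mod 193. Verify: 11 × 158 = 1738 ≡ 1 mod 193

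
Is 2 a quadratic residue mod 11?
By Euler's criterion: 2^{5} ≡ 10 (mod 11). Since this equals -1 (≡ 10), 2 is not a QR.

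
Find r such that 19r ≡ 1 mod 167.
Since 167 is prime, by Fermat 19^(-1) ≡ 19^{165} ≡ 44 mod 167. Verify: 19 × 44 = 836 ≡ 1 mod 167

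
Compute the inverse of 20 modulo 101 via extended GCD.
Extended GCD: 20(-5) + 101(1) = 1. So 20^(-1) ≡ -5 ≡ 96 mod 101. Verify: 20 × 96 = 1920 ≡ 1 mod 101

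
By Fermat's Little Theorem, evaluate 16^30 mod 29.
By Fermat: 16^{28} ≡ 1 mod 29. So 16^{30} = 16^{28} · 16^{2} ≡ 16^{2} ≡ 24 mod 29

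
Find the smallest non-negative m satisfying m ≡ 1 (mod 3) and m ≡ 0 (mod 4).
M = 3 × 4 = 12. M₁ = 4, y₁ ≡ 1 (mod 3). M₂ = 3, y₂ ≡ 3 (mod 4). m = 1×4×1 + 0×3×3 ≡ 4 (mod 12)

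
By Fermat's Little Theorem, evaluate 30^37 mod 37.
By Fermat: 30^{36} ≡ 1 (mod 37). So 30^{37} = 30^{36} · 30^{1} ≡ 30^{1} ≡ 30 (mod 37)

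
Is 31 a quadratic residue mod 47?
By Euler's criterion: 31^{23} ≡ 46 (mod 47). Since this equals -1 (≡ 46), 31 is not a QR.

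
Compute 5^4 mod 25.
5^{4} = 625 ≡ 0 (mod 25)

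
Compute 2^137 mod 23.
Using Fermat: 2^{22} ≡ 1 (mod 23). 137 ≡ 5 (mod 22). So 2^{137} ≡ 2^{5} ≡ 9 (mod 23)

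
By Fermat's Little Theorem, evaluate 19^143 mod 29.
By Fermat: 19^{28} ≡ 1 mod 29. 143 = 5×28 + 3. So 19^{143} ≡ 19^{3} ≡ 15 mod 29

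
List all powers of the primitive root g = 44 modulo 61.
44^1, 44^2, ..., 44^{60} mod 61: [44, 45, 28, 12, 40, 52, 31, 22, 53, 14, 6, 20, 26, 46, 11, 57, 7, 3, 10, 13, 23, 36, 59, 34, 32, 5, 37, 42, 18, 60, 17, 16, 33, 49, 21, 9, 30, 39, 8, 47, 55, 41, 35, 15, 50, 4, 54, 58, 51, 48, 38, 25, 2, 27, 29, 56, 24, 19, 43, 1]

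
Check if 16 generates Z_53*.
16^{13} ≡ 1 (mod 53) and 13 < 52, so ord_53(16) = 13 ≠ 52 and 16 is not a primitive root.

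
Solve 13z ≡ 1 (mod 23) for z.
Since 23 is prime, by Fermat 13^(-1) ≡ 13^{21} ≡ 16 (mod 23). Verify: 13 × 16 = 208 ≡ 1 (mod 23)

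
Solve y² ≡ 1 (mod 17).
The square roots of 1 mod 17 are 1 and 16. Verify: 1² = 1 ≡ 1 (mod 17)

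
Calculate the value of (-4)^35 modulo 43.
By repeated squaring mod 43: (-4)^{1}≡39, (-4)^{2}≡16, (-4)^{4}≡41, (-4)^{8}≡4, (-4)^{16}≡16, (-4)^{32}≡41. Then (-4)^{35} = (-4)^{32+2+1} ≡ 41 × 16 × 39 ≡ 42 mod 43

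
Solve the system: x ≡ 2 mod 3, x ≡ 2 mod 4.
M = 3 × 4 = 12. M₁ = 4, y₁ ≡ 1 mod 3. M₂ = 3, y₂ ≡ 3 mod 4. x = 2×4×1 + 2×3×3 ≡ 2 mod 12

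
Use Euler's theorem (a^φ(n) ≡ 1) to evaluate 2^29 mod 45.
By Euler: 2^{24} ≡ 1 (mod 45) since gcd(2, 45) = 1. 29 = 1×24 + 5. So 2^{29} ≡ 2^{5} ≡ 32 (mod 45)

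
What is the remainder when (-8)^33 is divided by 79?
By repeated squaring mod 79: (-8)^{1}≡71, (-8)^{2}≡64, (-8)^{4}≡67, (-8)^{8}≡65, (-8)^{16}≡38, (-8)^{32}≡22. Then (-8)^{33} = (-8)^{32+1} ≡ 22 × 71 ≡ 61 mod 79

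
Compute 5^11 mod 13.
By repeated squaring mod 13: 5^{1}≡5, 5^{2}≡12, 5^{4}≡1, 5^{8}≡1. Then 5^{11} = 5^{8+2+1} ≡ 1 × 12 × 5 ≡ 8 mod 13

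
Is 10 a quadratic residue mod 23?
By Euler's criterion: 10^{11} ≡ 22 (mod 23). Since this equals -1 (≡ 22), 10 is not a QR.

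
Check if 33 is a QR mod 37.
By Euler's criterion: 33^{18} ≡ 1 mod 37. Since this equals 1, 33 is a QR.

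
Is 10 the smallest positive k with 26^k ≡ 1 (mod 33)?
Powers of 26 mod 33: 26^1≡26, 26^2≡16, 26^3≡20, 26^4≡25, 26^5≡23, 26^6≡4, 26^7≡5, 26^8≡31, 26^9≡14, 26^10≡1. First k with 26^k≡1 is k=10. Yes, ord_33(26) = 10.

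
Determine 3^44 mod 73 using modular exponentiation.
By repeated squaring mod 73: 3^{1}≡3, 3^{2}≡9, 3^{4}≡8, 3^{8}≡64, 3^{16}≡8, 3^{32}≡64. Then 3^{44} = 3^{32+8+4} ≡ 64 × 64 × 8 ≡ 64 mod 73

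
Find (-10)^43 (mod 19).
Using Fermat: (-10)^{18} ≡ 1 (mod 19). 43 ≡ 7 (mod 18). So (-10)^{43} ≡ (-10)^{7} ≡ 4 (mod 19)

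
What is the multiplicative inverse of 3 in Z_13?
Since 13 is prime, by Fermat 3^(-1) ≡ 3^{11} ≡ 9 (mod 13). Verify: 3 × 9 = 27 ≡ 1 (mod 13)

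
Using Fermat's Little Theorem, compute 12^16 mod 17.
By Fermat's Little Theorem, 12^{16} ≡ 1 (mod 17) since 17 is prime and gcd(12, 17) = 1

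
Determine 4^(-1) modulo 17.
Since 17 is prime, by Fermat 4^(-1) ≡ 4^{15} ≡ 13 mod 17. Verify: 4 × 13 = 52 ≡ 1 mod 17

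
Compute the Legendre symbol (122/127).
(122/127) = 122^{63} mod 127 = 1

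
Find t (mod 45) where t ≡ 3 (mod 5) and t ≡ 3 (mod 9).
M = 5 × 9 = 45. M₁ = 9, y₁ ≡ 4 (mod 5). M₂ = 5, y₂ ≡ 2 (mod 9). t = 3×9×4 + 3×5×2 ≡ 3 (mod 45)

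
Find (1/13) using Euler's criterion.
(1/13) = 1^{6} mod 13 = 1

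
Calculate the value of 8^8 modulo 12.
By repeated squaring (mod 12): 8^{1}≡8, 8^{2}≡4, 8^{4}≡4, 8^{8}≡4. So 8^{8} ≡ 4 (mod 12)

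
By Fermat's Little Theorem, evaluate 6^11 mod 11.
By Fermat: 6^{10} ≡ 1 mod 11. So 6^{11} = 6^{10} · 6^{1} ≡ 6^{1} ≡ 6 mod 11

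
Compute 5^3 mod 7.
5^{3} = 125 ≡ 6 mod 7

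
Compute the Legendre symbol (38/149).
(38/149) = 38^{74} mod 149 = -1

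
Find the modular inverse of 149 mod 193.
Since 193 is prime, by Fermat 149^(-1) ≡ 149^{191} ≡ 57 (mod 193). Verify: 149 × 57 = 8493 ≡ 1 (mod 193)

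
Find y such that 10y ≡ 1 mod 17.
Since 17 is prime, by Fermat 10^(-1) ≡ 10^{15} ≡ 12 mod 17. Verify: 10 × 12 = 120 ≡ 1 mod 17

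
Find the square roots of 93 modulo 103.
The square roots of 93 mod 103 are 14 and 89. Verify: 14² = 196 ≡ 93 (mod 103)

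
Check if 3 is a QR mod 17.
By Euler's criterion: 3^{8} ≡ 16 mod 17. Since this equals -1 (≡ 16), 3 is not a QR.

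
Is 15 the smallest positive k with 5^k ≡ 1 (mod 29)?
Powers of 5 mod 29: 5^1≡5, 5^2≡25, 5^3≡9, 5^4≡16, 5^5≡22, 5^6≡23, 5^7≡28, 5^8≡24, 5^9≡4, 5^10≡20, 5^11≡13, 5^12≡7, 5^13≡6, 5^14≡1. Already 5^14≡1, so the order is 14 < 15. No, the actual order is 14.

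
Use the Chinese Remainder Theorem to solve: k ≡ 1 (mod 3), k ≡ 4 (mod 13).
M = 3 × 13 = 39. M₁ = 13, y₁ ≡ 1 (mod 3). M₂ = 3, y₂ ≡ 9 (mod 13). k = 1×13×1 + 4×3×9 ≡ 4 (mod 39)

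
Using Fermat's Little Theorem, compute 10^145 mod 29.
By Fermat: 10^{28} ≡ 1 (mod 29). 145 = 5×28 + 5. So 10^{145} ≡ 10^{5} ≡ 8 (mod 29)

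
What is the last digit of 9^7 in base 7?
Using Fermat: 9^{6} ≡ 1 (mod 7). 7 ≡ 1 (mod 6). So 9^{7} ≡ 9^{1} ≡ 2 (mod 7)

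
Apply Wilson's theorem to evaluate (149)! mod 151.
(150)! = (149)! × (150) ≡ -1 mod 151. So (149)! ≡ -1 × (150)^(-1) ≡ (-1)×(-1) = 1 mod 151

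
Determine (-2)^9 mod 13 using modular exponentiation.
By repeated squaring (mod 13): (-2)^{1}≡11, (-2)^{2}≡4, (-2)^{4}≡3, (-2)^{8}≡9. Then (-2)^{9} = (-2)^{8+1} ≡ 9 × 11 ≡ 8 (mod 13)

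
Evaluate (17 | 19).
(17/19) = 17^{9} mod 19 = 1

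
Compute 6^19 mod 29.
By repeated squaring (mod 29): 6^{1}≡6, 6^{2}≡7, 6^{4}≡20, 6^{8}≡23, 6^{16}≡7. Then 6^{19} = 6^{16+2+1} ≡ 7 × 7 × 6 ≡ 4 (mod 29)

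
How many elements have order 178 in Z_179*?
A prime p has φ(p-1) primitive roots; here φ(178) = 88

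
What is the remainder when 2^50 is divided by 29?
Using Fermat: 2^{28} ≡ 1 mod 29. 50 ≡ 22 mod 28. So 2^{50} ≡ 2^{22} ≡ 5 mod 29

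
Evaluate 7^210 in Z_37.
Using Fermat: 7^{36} ≡ 1 (mod 37). 210 ≡ 30 (mod 36). So 7^{210} ≡ 7^{30} ≡ 10 (mod 37)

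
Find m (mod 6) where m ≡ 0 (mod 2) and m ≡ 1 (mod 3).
M = 2 × 3 = 6. M₁ = 3, y₁ ≡ 1 (mod 2). M₂ = 2, y₂ ≡ 2 (mod 3). m = 0×3×1 + 1×2×2 ≡ 4 (mod 6)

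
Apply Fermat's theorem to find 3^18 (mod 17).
By Fermat: 3^{16} ≡ 1 (mod 17). So 3^{18} = 3^{16} · 3^{2} ≡ 3^{2} ≡ 9 (mod 17)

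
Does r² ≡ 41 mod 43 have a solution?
By Euler's criterion: 41^{21} ≡ 1 mod 43. Since this equals 1, 41 is a QR.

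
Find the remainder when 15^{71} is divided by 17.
By Fermat: 15^{16} ≡ 1 mod 17. 71 = 4×16 + 7. So 15^{71} ≡ 15^{7} ≡ 8 mod 17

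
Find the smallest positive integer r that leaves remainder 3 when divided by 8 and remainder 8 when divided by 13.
M = 8 × 13 = 104. M₁ = 13, y₁ ≡ 5 mod 8. M₂ = 8, y₂ ≡ 5 mod 13. r = 3×13×5 + 8×8×5 ≡ 99 mod 104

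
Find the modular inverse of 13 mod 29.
Since 29 is prime, by Fermat 13^(-1) ≡ 13^{27} ≡ 9 mod 29. Verify: 13 × 9 = 117 ≡ 1 mod 29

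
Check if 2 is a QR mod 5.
By Euler's criterion: 2^{2} ≡ 4 mod 5. Since this equals -1 (≡ 4), 2 is not a QR.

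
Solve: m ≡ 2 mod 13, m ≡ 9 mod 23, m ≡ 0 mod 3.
M = 13 × 23 × 3 = 897. M₁ = 69, y₁ ≡ 10 mod 13. M₂ = 39, y₂ ≡ 13 mod 23. M₃ = 299, y₃ ≡ 2 mod 3. m = 2×69×10 + 9×39×13 + 0×299×2 ≡ 561 mod 897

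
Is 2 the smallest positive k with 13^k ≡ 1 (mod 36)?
Powers of 13 mod 36: 13^1≡13, 13^2≡25, 13^3≡1. 13^2≡25≢1, so ord ≠ 2. No, the actual order is 3.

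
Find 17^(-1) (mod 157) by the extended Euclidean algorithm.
Extended GCD: 17(37) + 157(-4) = 1. So 17^(-1) ≡ 37 (mod 157). Verify: 17 × 37 = 629 ≡ 1 (mod 157)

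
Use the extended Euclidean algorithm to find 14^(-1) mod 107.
Extended GCD: 14(23) + 107(-3) = 1. So 14^(-1) ≡ 23 (mod 107). Verify: 14 × 23 = 322 ≡ 1 (mod 107)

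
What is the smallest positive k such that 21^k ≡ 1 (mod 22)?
Powers of 21 mod 22: 21^1≡21, 21^2≡1. Order = 2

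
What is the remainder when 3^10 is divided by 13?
By repeated squaring mod 13: 3^{1}≡3, 3^{2}≡9, 3^{4}≡3, 3^{8}≡9. Then 3^{10} = 3^{8+2} ≡ 9 × 9 ≡ 3 mod 13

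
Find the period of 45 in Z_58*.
Powers of 45 mod 58: 45^1≡45, 45^2≡53, 45^3≡7, 45^4≡25, 45^5≡23, 45^6≡49, 45^7≡1. Order = 7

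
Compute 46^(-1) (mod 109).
Since 109 is prime, by Fermat 46^(-1) ≡ 46^{107} ≡ 64 (mod 109). Verify: 46 × 64 = 2944 ≡ 1 (mod 109)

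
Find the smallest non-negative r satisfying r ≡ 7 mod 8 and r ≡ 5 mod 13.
M = 8 × 13 = 104. M₁ = 13, y₁ ≡ 5 mod 8. M₂ = 8, y₂ ≡ 5 mod 13. r = 7×13×5 + 5×8×5 ≡ 31 mod 104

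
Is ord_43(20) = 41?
Powers of 20 mod 43: 20^1≡20, 20^2≡13, 20^3≡2, 20^4≡40, 20^5≡26, 20^6≡4, 20^7≡37, 20^8≡9, 20^9≡8, 20^10≡31, 20^11≡18, 20^12≡16, 20^13≡19, 20^14≡36, 20^15≡32, 20^16≡38, 20^17≡29, 20^18≡21, 20^19≡33, 20^20≡15, 20^21≡42, 20^22≡23, 20^23≡30, 20^24≡41, 20^25≡3, 20^26≡17, 20^27≡39, 20^28≡6, 20^29≡34, 20^30≡35, 20^31≡12, 20^32≡25, 20^33≡27, 20^34≡24, 20^35≡7, 20^36≡11, 20^37≡5, 20^38≡14, 20^39≡22, 20^40≡10, 20^41≡28, 20^42≡1. 20^41≡28≢1, so ord ≠ 41. No, the actual order is 42.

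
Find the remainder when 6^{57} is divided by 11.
By Fermat: 6^{10} ≡ 1 mod 11. 57 = 5×10 + 7. So 6^{57} ≡ 6^{7} ≡ 8 mod 11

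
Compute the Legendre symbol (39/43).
(39/43) = 39^{21} mod 43 = -1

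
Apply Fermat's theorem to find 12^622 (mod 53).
By Fermat: 12^{52} ≡ 1 (mod 53). 622 ≡ 50 (mod 52). So 12^{622} ≡ 12^{50} ≡ 7 (mod 53)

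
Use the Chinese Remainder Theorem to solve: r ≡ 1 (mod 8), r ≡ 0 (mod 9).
M = 8 × 9 = 72. M₁ = 9, y₁ ≡ 1 (mod 8). M₂ = 8, y₂ ≡ 8 (mod 9). r = 1×9×1 + 0×8×8 ≡ 9 (mod 72)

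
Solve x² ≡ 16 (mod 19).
The square roots of 16 mod 19 are 4 and 15. Verify: 4² = 16 ≡ 16 (mod 19)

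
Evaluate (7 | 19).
(7/19) = 7^{9} mod 19 = 1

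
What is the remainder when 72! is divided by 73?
By Wilson's theorem, (72)! ≡ -1 ≡ 72 mod 73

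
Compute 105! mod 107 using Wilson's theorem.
(106)! = (105)! × (106) ≡ -1 mod 107. So (105)! ≡ -1 × (106)^(-1) ≡ (-1)×(-1) = 1 mod 107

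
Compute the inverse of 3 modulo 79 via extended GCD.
Extended GCD: 3(-26) + 79(1) = 1. So 3^(-1) ≡ -26 ≡ 53 (mod 79). Verify: 3 × 53 = 159 ≡ 1 (mod 79)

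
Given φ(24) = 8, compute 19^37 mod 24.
By Euler: 19^{8} ≡ 1 mod 24 since gcd(19, 24) = 1. 37 = 4×8 + 5. So 19^{37} ≡ 19^{5} ≡ 19 mod 24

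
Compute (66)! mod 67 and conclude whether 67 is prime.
(66)! mod 67 = 66. Since 66 ≡ -1 (mod 67), 67 is prime.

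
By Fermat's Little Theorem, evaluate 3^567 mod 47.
By Fermat: 3^{46} ≡ 1 (mod 47). 567 ≡ 15 (mod 46). So 3^{567} ≡ 3^{15} ≡ 42 (mod 47)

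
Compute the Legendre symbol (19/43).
(19/43) = 19^{21} mod 43 = -1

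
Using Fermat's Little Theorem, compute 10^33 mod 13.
By Fermat: 10^{12} ≡ 1 mod 13. 33 = 2×12 + 9. So 10^{33} ≡ 10^{9} ≡ 12 mod 13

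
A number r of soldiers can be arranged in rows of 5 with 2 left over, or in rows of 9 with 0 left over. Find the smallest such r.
M = 5 × 9 = 45. M₁ = 9, y₁ ≡ 4 mod 5. M₂ = 5, y₂ ≡ 2 mod 9. r = 2×9×4 + 0×5×2 ≡ 27 mod 45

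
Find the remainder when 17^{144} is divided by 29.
By Fermat: 17^{28} ≡ 1 (mod 29). 144 = 5×28 + 4. So 17^{144} ≡ 17^{4} ≡ 1 (mod 29)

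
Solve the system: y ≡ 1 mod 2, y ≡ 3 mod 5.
M = 2 × 5 = 10. M₁ = 5, y₁ ≡ 1 mod 2. M₂ = 2, y₂ ≡ 3 mod 5. y = 1×5×1 + 3×2×3 ≡ 3 mod 10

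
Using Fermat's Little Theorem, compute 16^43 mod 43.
By Fermat: 16^{42} ≡ 1 mod 43. So 16^{43} = 16^{42} · 16^{1} ≡ 16^{1} ≡ 16 mod 43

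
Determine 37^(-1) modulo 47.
Since 47 is prime, by Fermat 37^(-1) ≡ 37^{45} ≡ 14 mod 47. Verify: 37 × 14 = 518 ≡ 1 mod 47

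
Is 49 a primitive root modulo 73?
49^{12} ≡ 1 (mod 73) and 12 < 72, so ord_73(49) = 12 ≠ 72 and 49 is not a primitive root.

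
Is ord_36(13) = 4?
Powers of 13 mod 36: 13^1≡13, 13^2≡25, 13^3≡1. Already 13^3≡1, so the order is 3 < 4. No, the actual order is 3.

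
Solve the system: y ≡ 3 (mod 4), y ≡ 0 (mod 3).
M = 4 × 3 = 12. M₁ = 3, y₁ ≡ 3 (mod 4). M₂ = 4, y₂ ≡ 1 (mod 3). y = 3×3×3 + 0×4×1 ≡ 3 (mod 12)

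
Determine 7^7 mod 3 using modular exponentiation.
Using Fermat: 7^{2} ≡ 1 (mod 3). 7 ≡ 1 (mod 2). So 7^{7} ≡ 7^{1} ≡ 1 (mod 3)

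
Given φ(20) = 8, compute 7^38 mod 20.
By Euler: 7^{8} ≡ 1 (mod 20) since gcd(7, 20) = 1. 38 = 4×8 + 6. So 7^{38} ≡ 7^{6} ≡ 9 (mod 20)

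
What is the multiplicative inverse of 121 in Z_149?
Since 149 is prime, by Fermat 121^(-1) ≡ 121^{147} ≡ 133 mod 149. Verify: 121 × 133 = 16093 ≡ 1 mod 149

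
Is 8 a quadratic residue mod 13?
By Euler's criterion: 8^{6} ≡ 12 mod 13. Since this equals -1 (≡ 12), 8 is not a QR.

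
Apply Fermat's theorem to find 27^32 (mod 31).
By Fermat: 27^{30} ≡ 1 (mod 31). So 27^{32} = 27^{30} · 27^{2} ≡ 27^{2} ≡ 16 (mod 31)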